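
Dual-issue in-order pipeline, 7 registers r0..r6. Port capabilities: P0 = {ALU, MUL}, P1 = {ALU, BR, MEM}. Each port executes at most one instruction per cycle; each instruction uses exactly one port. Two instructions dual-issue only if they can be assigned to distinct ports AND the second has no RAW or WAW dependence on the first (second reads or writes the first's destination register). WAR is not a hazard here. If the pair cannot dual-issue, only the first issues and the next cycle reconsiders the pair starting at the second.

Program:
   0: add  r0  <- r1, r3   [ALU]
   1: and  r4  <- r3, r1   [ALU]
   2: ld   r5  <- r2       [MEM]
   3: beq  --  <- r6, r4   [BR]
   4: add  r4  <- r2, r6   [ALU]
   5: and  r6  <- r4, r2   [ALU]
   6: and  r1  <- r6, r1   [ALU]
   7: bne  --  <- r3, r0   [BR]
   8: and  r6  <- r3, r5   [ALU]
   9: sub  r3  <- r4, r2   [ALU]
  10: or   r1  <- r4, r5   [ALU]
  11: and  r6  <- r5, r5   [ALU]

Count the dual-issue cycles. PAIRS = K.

PAIRS = 5

t=0 i0,i1:add+and ; dual
t=1 i2:ld ; no-port MEM/BR
t=2 i3,i4:beq+add ; dual
t=3 i5:and ; RAW r6
t=4 i6,i7:and+bne ; dual
t=5 i8,i9:and+sub ; dual
t=6 i10,i11:or+and ; dual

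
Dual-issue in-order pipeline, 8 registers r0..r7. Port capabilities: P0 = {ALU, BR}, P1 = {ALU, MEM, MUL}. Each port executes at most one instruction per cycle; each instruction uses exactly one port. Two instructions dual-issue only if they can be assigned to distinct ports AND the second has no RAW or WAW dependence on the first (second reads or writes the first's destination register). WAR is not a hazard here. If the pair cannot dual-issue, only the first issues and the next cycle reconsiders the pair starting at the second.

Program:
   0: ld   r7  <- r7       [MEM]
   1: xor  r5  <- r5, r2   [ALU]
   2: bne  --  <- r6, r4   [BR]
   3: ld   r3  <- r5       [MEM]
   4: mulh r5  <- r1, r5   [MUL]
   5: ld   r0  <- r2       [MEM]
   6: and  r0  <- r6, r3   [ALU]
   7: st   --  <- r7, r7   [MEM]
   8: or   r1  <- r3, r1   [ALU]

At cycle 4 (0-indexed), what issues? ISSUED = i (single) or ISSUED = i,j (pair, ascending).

  cy0 -> i0,i1 (ld.MEM+xor.ALU) dual
  cy1 -> i2,i3 (bne.BR+ld.MEM) dual
  cy2 -> i4 (mulh.MUL) no-port MUL/MEM
  cy3 -> i5 (ld.MEM) WAW r0
  cy4 -> i6,i7 (and.ALU+st.MEM) dual
  cy5 -> i8 (or.ALU) tail

ISSUED = 6,7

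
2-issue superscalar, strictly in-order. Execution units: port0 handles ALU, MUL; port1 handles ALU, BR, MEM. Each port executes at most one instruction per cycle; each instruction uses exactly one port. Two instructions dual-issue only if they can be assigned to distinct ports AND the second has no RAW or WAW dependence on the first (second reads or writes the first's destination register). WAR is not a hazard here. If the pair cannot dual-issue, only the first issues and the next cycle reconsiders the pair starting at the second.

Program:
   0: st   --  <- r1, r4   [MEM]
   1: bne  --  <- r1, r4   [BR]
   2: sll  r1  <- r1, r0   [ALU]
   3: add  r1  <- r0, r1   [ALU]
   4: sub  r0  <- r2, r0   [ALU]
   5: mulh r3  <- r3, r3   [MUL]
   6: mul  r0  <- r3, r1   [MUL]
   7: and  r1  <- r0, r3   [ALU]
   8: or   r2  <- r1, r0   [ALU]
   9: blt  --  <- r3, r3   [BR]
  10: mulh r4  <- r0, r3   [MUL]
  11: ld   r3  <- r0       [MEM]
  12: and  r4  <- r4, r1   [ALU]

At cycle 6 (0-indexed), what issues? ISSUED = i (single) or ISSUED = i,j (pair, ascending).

ISSUED = 8,9

t=0 i0:st.MEM ; no-port MEM/BR
t=1 i1,i2:bne.BR/sll.ALU ; pair
t=2 i3,i4:add.ALU/sub.ALU ; pair
t=3 i5:mulh.MUL ; no-port MUL/MUL
t=4 i6:mul.MUL ; RAW r0
t=5 i7:and.ALU ; RAW r1
t=6 i8,i9:or.ALU/blt.BR ; pair
t=7 i10,i11:mulh.MUL/ld.MEM ; pair
t=8 i12:and.ALU ; tail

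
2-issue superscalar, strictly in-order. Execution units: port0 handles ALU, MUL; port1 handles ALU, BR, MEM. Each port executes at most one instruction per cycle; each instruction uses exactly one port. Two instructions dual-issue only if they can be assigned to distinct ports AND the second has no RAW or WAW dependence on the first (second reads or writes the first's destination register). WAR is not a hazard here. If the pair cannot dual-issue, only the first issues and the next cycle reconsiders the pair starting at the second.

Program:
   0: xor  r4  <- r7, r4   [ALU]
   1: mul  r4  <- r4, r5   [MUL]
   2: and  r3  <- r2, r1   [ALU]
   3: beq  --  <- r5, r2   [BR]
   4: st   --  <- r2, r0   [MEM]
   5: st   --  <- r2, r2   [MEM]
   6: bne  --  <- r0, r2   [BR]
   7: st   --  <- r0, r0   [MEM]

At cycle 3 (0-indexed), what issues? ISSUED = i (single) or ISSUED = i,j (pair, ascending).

ISSUED = 4

[0] i0  xor  -- RAW+WAW r4
[1] i1/i2  mul/and  -- pair
[2] i3  beq  -- no-port BR/MEM
[3] i4  st  -- no-port MEM/MEM
[4] i5  st  -- no-port MEM/BR
[5] i6  bne  -- no-port BR/MEM
[6] i7  st  -- tail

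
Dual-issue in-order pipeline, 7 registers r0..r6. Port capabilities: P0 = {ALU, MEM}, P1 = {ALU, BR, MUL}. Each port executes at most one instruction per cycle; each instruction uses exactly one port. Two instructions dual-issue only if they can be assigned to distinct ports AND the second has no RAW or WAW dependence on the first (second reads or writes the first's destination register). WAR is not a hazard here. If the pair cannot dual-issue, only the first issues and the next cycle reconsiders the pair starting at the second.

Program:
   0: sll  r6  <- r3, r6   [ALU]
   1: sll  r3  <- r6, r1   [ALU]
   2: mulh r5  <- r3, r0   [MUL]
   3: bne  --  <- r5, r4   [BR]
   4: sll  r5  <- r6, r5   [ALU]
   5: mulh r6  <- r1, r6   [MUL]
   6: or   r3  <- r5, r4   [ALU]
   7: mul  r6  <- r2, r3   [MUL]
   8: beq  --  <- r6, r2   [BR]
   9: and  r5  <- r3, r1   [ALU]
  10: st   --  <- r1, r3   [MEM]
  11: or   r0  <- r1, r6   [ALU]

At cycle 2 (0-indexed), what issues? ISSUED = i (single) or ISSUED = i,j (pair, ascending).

ISSUED = 2

t=0 i0:sll.ALU ; RAW r6
t=1 i1:sll.ALU ; RAW r3
t=2 i2:mulh.MUL ; no-port MUL/BR
t=3 i3,i4:bne.BR sll.ALU ; pair
t=4 i5,i6:mulh.MUL or.ALU ; pair
t=5 i7:mul.MUL ; no-port MUL/BR
t=6 i8,i9:beq.BR and.ALU ; pair
t=7 i10,i11:st.MEM or.ALU ; pair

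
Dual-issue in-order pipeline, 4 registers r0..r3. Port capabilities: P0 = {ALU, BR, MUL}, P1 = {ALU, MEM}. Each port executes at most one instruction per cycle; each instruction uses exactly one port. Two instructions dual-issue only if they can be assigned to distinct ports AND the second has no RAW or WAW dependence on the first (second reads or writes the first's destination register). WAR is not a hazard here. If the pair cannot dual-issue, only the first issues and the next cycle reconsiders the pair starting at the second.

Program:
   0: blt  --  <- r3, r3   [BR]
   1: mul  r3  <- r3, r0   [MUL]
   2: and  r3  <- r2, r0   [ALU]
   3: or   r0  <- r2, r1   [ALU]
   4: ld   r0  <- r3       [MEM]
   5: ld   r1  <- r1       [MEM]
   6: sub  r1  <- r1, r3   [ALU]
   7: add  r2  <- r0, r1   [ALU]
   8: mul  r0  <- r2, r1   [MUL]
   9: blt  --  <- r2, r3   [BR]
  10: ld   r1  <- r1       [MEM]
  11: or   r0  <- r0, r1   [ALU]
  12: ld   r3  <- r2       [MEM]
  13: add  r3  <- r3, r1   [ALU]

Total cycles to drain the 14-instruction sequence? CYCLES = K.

t=0 i0:blt.BR ; no-port BR/MUL
t=1 i1:mul.MUL ; WAW r3
t=2 i2+i3:and.ALU/or.ALU ; dual
t=3 i4:ld.MEM ; no-port MEM/MEM
t=4 i5:ld.MEM ; RAW+WAW r1
t=5 i6:sub.ALU ; RAW r1
t=6 i7:add.ALU ; RAW r2
t=7 i8:mul.MUL ; no-port MUL/BR
t=8 i9+i10:blt.BR/ld.MEM ; dual
t=9 i11+i12:or.ALU/ld.MEM ; dual
t=10 i13:add.ALU ; tail

CYCLES = 11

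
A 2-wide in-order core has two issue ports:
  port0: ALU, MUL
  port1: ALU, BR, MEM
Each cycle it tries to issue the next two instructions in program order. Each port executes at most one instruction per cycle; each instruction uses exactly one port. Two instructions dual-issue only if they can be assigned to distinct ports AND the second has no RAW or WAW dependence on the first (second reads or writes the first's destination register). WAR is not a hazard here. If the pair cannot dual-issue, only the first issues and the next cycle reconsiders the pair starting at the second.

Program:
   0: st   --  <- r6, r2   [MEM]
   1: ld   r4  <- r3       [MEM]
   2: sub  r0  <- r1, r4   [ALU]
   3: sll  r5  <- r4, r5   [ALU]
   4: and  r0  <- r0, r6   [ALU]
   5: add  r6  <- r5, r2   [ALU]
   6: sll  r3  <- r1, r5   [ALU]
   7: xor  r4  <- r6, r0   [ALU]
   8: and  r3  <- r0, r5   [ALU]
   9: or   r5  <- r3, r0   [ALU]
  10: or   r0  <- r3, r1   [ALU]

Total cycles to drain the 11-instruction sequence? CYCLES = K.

CYCLES = 7

[0] i0  st  -- no-port MEM/MEM
[1] i1  ld  -- RAW r4
[2] i2+i3  sub/sll  -- 2-wide
[3] i4+i5  and/add  -- 2-wide
[4] i6+i7  sll/xor  -- 2-wide
[5] i8  and  -- RAW r3
[6] i9+i10  or/or  -- 2-wide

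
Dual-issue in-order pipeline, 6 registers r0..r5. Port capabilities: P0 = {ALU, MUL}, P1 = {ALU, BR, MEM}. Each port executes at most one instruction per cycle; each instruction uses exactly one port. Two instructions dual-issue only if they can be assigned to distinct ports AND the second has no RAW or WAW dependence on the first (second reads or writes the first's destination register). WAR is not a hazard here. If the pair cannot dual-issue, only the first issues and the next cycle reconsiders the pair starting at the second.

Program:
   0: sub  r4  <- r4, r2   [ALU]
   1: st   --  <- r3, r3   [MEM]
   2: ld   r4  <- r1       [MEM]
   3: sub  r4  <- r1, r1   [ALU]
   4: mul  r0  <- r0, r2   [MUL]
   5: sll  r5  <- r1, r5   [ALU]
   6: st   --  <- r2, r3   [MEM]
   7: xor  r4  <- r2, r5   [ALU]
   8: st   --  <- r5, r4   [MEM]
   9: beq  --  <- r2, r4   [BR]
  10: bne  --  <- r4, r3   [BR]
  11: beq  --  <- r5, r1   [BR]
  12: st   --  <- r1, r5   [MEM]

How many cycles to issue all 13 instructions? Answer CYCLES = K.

CYCLES = 10

t=0 i0+i1:sub.ALU+st.MEM ; dual
t=1 i2:ld.MEM ; WAW r4
t=2 i3+i4:sub.ALU+mul.MUL ; dual
t=3 i5+i6:sll.ALU+st.MEM ; dual
t=4 i7:xor.ALU ; RAW r4
t=5 i8:st.MEM ; no-port MEM/BR
t=6 i9:beq.BR ; no-port BR/BR
t=7 i10:bne.BR ; no-port BR/BR
t=8 i11:beq.BR ; no-port BR/MEM
t=9 i12:st.MEM ; tail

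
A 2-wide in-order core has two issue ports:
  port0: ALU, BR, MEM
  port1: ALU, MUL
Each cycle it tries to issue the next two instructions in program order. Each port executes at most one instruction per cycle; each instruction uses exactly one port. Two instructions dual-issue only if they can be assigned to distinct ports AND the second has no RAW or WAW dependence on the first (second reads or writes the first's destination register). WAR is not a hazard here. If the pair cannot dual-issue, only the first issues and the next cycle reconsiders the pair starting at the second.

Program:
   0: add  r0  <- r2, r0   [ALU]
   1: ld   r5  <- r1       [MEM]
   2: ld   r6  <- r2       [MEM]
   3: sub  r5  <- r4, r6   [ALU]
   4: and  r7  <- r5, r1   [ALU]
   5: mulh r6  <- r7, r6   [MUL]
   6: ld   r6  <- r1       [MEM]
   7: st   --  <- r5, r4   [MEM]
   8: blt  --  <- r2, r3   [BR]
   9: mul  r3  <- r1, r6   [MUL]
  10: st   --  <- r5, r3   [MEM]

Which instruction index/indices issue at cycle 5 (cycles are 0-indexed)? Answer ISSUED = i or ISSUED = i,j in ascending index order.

[0] i0&i1  add+ld  -- pair
[1] i2  ld  -- RAW r6
[2] i3  sub  -- RAW r5
[3] i4  and  -- RAW r7
[4] i5  mulh  -- WAW r6
[5] i6  ld  -- no-port MEM/MEM
[6] i7  st  -- no-port MEM/BR
[7] i8&i9  blt+mul  -- pair
[8] i10  st  -- tail

ISSUED = 6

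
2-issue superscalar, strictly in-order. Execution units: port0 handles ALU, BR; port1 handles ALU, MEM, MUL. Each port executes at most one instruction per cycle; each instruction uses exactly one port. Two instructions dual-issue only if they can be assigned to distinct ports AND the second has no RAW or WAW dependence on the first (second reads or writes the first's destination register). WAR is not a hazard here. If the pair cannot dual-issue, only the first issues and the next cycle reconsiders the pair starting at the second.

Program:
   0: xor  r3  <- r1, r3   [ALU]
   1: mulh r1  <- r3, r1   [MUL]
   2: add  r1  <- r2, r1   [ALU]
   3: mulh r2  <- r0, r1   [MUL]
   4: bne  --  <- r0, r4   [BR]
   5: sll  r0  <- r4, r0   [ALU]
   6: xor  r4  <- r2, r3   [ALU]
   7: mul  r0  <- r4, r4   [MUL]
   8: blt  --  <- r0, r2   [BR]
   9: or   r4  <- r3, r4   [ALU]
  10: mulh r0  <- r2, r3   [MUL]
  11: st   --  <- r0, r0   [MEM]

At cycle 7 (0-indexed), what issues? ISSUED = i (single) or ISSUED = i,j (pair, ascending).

ISSUED = 10

0. xor @i0  | RAW r3
1. mulh @i1  | RAW+WAW r1
2. add @i2  | RAW r1
3. mulh;bne @i3&i4  | 2-wide
4. sll;xor @i5&i6  | 2-wide
5. mul @i7  | RAW r0
6. blt;or @i8&i9  | 2-wide
7. mulh @i10  | no-port MUL/MEM
8. st @i11  | tail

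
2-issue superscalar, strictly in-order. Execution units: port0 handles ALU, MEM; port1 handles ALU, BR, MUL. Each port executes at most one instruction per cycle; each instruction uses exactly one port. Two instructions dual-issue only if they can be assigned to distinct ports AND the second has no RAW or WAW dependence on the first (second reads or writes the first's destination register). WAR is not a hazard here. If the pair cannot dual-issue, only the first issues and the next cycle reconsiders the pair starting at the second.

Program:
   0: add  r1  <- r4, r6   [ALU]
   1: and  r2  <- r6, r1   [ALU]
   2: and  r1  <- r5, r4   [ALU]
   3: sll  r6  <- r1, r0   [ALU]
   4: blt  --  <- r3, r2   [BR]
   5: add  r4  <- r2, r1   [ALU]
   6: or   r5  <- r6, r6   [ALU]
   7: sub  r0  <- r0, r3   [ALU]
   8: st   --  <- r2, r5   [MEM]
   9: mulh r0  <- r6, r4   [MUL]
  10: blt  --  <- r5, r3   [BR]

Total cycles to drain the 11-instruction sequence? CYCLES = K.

CYCLES = 7

[0] i0  add  -- RAW r1
[1] i1,i2  and/and  -- 2-wide
[2] i3,i4  sll/blt  -- 2-wide
[3] i5,i6  add/or  -- 2-wide
[4] i7,i8  sub/st  -- 2-wide
[5] i9  mulh  -- no-port MUL/BR
[6] i10  blt  -- tail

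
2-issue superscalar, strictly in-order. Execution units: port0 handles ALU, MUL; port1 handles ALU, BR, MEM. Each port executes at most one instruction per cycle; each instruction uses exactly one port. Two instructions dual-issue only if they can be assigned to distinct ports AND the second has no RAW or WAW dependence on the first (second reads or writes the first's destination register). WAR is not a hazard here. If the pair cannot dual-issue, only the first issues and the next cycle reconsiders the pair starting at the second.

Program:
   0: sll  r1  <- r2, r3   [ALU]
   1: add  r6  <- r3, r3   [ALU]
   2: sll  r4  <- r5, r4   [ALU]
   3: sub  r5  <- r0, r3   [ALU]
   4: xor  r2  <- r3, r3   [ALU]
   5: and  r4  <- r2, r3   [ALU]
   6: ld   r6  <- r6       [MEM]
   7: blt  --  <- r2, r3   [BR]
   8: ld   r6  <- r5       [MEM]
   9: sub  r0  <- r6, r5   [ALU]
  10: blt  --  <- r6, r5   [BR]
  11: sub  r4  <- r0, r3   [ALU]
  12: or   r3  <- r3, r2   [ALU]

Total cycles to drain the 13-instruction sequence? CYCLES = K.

CYCLES = 8

  cy0 -> i0&i1 (sll.ALU add.ALU) dual
  cy1 -> i2&i3 (sll.ALU sub.ALU) dual
  cy2 -> i4 (xor.ALU) RAW r2
  cy3 -> i5&i6 (and.ALU ld.MEM) dual
  cy4 -> i7 (blt.BR) no-port BR/MEM
  cy5 -> i8 (ld.MEM) RAW r6
  cy6 -> i9&i10 (sub.ALU blt.BR) dual
  cy7 -> i11&i12 (sub.ALU or.ALU) dual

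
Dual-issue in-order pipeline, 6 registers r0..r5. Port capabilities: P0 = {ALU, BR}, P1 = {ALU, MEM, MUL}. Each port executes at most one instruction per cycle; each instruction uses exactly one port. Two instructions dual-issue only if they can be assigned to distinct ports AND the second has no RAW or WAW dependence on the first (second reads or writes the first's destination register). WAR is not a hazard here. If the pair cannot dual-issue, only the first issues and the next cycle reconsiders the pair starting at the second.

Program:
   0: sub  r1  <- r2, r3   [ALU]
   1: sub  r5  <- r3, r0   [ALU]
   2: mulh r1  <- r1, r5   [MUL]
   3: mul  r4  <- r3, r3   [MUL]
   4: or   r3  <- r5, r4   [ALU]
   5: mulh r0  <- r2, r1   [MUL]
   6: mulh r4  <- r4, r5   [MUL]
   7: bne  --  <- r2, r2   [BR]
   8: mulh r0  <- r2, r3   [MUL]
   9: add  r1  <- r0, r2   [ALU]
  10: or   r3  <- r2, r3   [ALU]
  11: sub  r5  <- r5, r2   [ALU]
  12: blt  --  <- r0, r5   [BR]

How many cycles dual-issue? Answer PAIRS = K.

PAIRS = 4

0. sub.ALU/sub.ALU @i0,i1  | 2-wide
1. mulh.MUL @i2  | no-port MUL/MUL
2. mul.MUL @i3  | RAW r4
3. or.ALU/mulh.MUL @i4,i5  | 2-wide
4. mulh.MUL/bne.BR @i6,i7  | 2-wide
5. mulh.MUL @i8  | RAW r0
6. add.ALU/or.ALU @i9,i10  | 2-wide
7. sub.ALU @i11  | RAW r5
8. blt.BR @i12  | tail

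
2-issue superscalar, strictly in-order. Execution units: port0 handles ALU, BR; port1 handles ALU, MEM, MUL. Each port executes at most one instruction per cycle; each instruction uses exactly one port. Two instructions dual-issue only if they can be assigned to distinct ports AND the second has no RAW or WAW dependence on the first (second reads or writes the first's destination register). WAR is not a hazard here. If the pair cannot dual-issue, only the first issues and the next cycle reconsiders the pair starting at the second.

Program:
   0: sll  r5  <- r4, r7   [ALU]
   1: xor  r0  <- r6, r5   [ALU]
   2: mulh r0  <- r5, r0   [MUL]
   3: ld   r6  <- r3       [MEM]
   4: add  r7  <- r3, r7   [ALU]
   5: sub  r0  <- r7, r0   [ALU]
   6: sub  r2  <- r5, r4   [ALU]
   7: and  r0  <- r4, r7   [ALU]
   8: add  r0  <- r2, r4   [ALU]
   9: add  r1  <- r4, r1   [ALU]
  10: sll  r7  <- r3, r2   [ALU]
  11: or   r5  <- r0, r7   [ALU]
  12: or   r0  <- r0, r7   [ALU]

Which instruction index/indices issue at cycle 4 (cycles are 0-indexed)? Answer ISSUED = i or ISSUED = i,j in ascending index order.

ISSUED = 5,6

0. sll.ALU @i0  | RAW r5
1. xor.ALU @i1  | RAW+WAW r0
2. mulh.MUL @i2  | no-port MUL/MEM
3. ld.MEM add.ALU @i3&i4  | dual
4. sub.ALU sub.ALU @i5&i6  | dual
5. and.ALU @i7  | WAW r0
6. add.ALU add.ALU @i8&i9  | dual
7. sll.ALU @i10  | RAW r7
8. or.ALU or.ALU @i11&i12  | dual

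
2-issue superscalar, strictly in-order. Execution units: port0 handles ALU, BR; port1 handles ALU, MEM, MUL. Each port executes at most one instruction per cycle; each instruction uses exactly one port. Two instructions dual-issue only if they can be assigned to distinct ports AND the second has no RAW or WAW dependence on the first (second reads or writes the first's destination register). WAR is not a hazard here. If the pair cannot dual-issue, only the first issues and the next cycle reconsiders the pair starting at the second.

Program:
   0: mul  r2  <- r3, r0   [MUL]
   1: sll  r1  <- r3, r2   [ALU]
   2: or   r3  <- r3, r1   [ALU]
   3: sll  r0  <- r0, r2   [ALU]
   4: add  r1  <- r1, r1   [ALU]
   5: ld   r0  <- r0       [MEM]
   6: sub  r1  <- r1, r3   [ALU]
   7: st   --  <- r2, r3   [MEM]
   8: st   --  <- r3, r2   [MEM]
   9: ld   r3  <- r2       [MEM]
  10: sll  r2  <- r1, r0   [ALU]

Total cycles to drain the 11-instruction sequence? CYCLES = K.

t=0 i0:mul.MUL ; RAW r2
t=1 i1:sll.ALU ; RAW r1
t=2 i2,i3:or.ALU/sll.ALU ; dual
t=3 i4,i5:add.ALU/ld.MEM ; dual
t=4 i6,i7:sub.ALU/st.MEM ; dual
t=5 i8:st.MEM ; no-port MEM/MEM
t=6 i9,i10:ld.MEM/sll.ALU ; dual

CYCLES = 7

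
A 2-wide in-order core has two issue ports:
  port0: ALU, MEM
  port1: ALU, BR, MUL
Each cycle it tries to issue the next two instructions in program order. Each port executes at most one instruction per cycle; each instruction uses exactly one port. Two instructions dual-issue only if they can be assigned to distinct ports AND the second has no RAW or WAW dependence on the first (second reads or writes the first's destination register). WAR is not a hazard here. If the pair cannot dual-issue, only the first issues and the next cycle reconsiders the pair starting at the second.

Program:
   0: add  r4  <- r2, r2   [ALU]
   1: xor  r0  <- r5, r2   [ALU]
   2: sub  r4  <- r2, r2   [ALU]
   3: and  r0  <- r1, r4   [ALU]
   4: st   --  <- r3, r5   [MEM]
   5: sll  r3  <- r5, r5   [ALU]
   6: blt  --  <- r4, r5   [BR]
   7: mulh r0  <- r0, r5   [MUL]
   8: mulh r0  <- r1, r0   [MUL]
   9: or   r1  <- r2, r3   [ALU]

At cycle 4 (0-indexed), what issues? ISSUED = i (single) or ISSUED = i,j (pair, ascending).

  cy0 -> i0+i1 (add.ALU;xor.ALU) dual
  cy1 -> i2 (sub.ALU) RAW r4
  cy2 -> i3+i4 (and.ALU;st.MEM) dual
  cy3 -> i5+i6 (sll.ALU;blt.BR) dual
  cy4 -> i7 (mulh.MUL) no-port MUL/MUL
  cy5 -> i8+i9 (mulh.MUL;or.ALU) dual

ISSUED = 7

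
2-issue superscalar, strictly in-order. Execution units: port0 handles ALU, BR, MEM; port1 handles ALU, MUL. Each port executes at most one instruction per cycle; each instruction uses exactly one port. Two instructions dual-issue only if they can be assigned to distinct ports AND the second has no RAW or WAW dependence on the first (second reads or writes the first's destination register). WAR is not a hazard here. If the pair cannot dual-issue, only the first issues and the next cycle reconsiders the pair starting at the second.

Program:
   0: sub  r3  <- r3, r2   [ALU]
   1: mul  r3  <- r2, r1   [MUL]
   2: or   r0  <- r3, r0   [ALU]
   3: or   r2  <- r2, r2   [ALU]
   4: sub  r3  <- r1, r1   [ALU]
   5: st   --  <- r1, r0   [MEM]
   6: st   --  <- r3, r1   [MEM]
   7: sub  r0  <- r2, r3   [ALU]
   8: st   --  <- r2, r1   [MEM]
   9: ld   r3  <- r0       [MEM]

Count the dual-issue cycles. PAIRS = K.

PAIRS = 3

[0] i0  sub  -- WAW r3
[1] i1  mul  -- RAW r3
[2] i2+i3  or+or  -- dual
[3] i4+i5  sub+st  -- dual
[4] i6+i7  st+sub  -- dual
[5] i8  st  -- no-port MEM/MEM
[6] i9  ld  -- tail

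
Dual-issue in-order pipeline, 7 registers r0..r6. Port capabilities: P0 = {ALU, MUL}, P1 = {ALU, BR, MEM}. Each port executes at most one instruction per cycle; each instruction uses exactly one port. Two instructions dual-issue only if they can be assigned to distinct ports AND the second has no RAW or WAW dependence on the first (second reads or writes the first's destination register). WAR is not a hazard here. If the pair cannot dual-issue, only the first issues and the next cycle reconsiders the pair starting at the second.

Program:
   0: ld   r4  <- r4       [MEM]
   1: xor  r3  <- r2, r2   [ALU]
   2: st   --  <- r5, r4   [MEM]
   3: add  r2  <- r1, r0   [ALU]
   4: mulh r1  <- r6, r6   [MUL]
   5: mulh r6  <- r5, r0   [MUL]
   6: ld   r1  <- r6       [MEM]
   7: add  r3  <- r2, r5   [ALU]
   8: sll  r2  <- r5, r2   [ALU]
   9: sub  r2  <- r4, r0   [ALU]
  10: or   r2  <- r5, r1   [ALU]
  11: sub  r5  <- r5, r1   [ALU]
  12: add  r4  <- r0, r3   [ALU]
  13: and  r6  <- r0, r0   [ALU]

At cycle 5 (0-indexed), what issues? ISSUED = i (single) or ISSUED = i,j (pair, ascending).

ISSUED = 8

  cy0 -> i0,i1 (ld/xor) dual
  cy1 -> i2,i3 (st/add) dual
  cy2 -> i4 (mulh) no-port MUL/MUL
  cy3 -> i5 (mulh) RAW r6
  cy4 -> i6,i7 (ld/add) dual
  cy5 -> i8 (sll) WAW r2
  cy6 -> i9 (sub) WAW r2
  cy7 -> i10,i11 (or/sub) dual
  cy8 -> i12,i13 (add/and) dual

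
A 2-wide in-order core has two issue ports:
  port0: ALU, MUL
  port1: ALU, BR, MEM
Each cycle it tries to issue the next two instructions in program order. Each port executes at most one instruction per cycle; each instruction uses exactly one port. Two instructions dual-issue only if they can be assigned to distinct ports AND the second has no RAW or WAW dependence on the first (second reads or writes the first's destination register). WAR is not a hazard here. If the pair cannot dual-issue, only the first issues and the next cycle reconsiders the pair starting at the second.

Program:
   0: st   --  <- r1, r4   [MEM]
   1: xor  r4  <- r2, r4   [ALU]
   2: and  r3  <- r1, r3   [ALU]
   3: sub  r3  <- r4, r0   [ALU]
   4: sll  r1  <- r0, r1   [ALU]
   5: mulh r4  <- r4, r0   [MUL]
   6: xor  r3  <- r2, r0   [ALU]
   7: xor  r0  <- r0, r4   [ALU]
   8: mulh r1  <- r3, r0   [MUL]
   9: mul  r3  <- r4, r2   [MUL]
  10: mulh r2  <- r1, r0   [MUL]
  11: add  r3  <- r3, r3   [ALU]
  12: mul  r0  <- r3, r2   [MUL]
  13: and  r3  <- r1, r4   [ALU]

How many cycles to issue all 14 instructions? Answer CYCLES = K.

CYCLES = 9

t=0 i0,i1:st.MEM+xor.ALU ; pair
t=1 i2:and.ALU ; WAW r3
t=2 i3,i4:sub.ALU+sll.ALU ; pair
t=3 i5,i6:mulh.MUL+xor.ALU ; pair
t=4 i7:xor.ALU ; RAW r0
t=5 i8:mulh.MUL ; no-port MUL/MUL
t=6 i9:mul.MUL ; no-port MUL/MUL
t=7 i10,i11:mulh.MUL+add.ALU ; pair
t=8 i12,i13:mul.MUL+and.ALU ; pair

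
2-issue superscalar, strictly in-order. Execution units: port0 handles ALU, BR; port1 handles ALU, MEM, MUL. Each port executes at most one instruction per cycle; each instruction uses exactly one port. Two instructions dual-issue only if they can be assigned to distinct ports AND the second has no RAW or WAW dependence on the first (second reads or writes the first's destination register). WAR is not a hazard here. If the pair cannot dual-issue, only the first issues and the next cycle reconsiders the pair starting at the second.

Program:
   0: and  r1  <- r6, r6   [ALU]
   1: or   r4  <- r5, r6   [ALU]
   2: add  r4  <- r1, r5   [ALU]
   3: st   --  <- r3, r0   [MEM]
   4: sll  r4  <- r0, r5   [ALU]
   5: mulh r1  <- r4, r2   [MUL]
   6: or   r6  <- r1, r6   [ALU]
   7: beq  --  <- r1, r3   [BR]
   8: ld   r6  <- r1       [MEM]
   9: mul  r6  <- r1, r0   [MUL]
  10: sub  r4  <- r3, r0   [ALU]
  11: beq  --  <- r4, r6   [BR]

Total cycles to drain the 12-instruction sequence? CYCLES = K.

  cy0 -> i0/i1 (and.ALU/or.ALU) 2-wide
  cy1 -> i2/i3 (add.ALU/st.MEM) 2-wide
  cy2 -> i4 (sll.ALU) RAW r4
  cy3 -> i5 (mulh.MUL) RAW r1
  cy4 -> i6/i7 (or.ALU/beq.BR) 2-wide
  cy5 -> i8 (ld.MEM) no-port MEM/MUL
  cy6 -> i9/i10 (mul.MUL/sub.ALU) 2-wide
  cy7 -> i11 (beq.BR) tail

CYCLES = 8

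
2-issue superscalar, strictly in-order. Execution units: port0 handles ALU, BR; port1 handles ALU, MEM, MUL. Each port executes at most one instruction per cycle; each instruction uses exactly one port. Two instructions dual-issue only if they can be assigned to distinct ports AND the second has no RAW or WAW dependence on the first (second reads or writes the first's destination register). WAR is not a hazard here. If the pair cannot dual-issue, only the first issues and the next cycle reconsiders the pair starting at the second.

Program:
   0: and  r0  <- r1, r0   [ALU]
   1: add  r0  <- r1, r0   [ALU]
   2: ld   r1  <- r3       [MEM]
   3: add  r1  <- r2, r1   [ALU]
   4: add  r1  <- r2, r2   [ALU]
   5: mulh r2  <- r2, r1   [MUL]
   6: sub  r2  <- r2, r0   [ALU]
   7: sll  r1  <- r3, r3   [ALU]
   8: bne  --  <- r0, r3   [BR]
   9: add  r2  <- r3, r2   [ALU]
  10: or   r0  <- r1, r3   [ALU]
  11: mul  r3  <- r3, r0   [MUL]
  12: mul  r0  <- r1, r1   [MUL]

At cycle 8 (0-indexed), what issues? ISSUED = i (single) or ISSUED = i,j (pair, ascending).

ISSUED = 11

t=0 i0:and.ALU ; RAW+WAW r0
t=1 i1+i2:add.ALU+ld.MEM ; pair
t=2 i3:add.ALU ; WAW r1
t=3 i4:add.ALU ; RAW r1
t=4 i5:mulh.MUL ; RAW+WAW r2
t=5 i6+i7:sub.ALU+sll.ALU ; pair
t=6 i8+i9:bne.BR+add.ALU ; pair
t=7 i10:or.ALU ; RAW r0
t=8 i11:mul.MUL ; no-port MUL/MUL
t=9 i12:mul.MUL ; tail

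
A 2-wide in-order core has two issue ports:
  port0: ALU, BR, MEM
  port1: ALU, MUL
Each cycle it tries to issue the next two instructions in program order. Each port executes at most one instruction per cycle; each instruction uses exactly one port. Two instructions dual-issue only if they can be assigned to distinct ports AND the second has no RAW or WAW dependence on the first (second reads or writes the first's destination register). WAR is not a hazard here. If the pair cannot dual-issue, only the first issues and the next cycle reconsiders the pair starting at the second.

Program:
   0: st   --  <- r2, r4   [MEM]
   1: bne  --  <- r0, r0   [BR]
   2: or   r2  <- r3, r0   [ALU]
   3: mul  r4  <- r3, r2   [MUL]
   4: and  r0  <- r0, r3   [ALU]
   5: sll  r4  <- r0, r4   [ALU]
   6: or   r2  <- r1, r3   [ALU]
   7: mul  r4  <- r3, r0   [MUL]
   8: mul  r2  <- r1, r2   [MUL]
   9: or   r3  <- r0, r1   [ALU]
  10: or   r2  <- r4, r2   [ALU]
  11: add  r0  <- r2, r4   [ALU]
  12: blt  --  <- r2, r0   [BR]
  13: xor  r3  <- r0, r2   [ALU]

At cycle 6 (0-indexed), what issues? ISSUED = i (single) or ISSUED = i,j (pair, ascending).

ISSUED = 10

t=0 i0:st.MEM ; no-port MEM/BR
t=1 i1&i2:bne.BR;or.ALU ; dual
t=2 i3&i4:mul.MUL;and.ALU ; dual
t=3 i5&i6:sll.ALU;or.ALU ; dual
t=4 i7:mul.MUL ; no-port MUL/MUL
t=5 i8&i9:mul.MUL;or.ALU ; dual
t=6 i10:or.ALU ; RAW r2
t=7 i11:add.ALU ; RAW r0
t=8 i12&i13:blt.BR;xor.ALU ; dual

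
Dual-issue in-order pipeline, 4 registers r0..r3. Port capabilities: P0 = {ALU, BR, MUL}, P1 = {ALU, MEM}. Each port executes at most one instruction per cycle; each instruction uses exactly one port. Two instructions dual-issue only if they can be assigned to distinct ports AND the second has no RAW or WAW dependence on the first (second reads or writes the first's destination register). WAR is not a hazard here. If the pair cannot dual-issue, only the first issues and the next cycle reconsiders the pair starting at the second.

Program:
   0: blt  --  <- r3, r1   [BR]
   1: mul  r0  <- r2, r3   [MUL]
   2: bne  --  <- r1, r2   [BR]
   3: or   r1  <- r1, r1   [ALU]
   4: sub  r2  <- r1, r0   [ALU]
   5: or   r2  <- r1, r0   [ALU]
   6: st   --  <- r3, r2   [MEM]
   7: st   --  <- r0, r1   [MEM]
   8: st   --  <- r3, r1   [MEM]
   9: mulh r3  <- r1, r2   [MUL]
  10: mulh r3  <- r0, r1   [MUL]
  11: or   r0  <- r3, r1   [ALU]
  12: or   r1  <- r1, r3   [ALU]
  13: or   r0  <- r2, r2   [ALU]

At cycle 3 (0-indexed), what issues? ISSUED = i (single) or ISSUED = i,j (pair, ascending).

0. blt.BR @i0  | no-port BR/MUL
1. mul.MUL @i1  | no-port MUL/BR
2. bne.BR or.ALU @i2,i3  | dual
3. sub.ALU @i4  | WAW r2
4. or.ALU @i5  | RAW r2
5. st.MEM @i6  | no-port MEM/MEM
6. st.MEM @i7  | no-port MEM/MEM
7. st.MEM mulh.MUL @i8,i9  | dual
8. mulh.MUL @i10  | RAW r3
9. or.ALU or.ALU @i11,i12  | dual
10. or.ALU @i13  | tail

ISSUED = 4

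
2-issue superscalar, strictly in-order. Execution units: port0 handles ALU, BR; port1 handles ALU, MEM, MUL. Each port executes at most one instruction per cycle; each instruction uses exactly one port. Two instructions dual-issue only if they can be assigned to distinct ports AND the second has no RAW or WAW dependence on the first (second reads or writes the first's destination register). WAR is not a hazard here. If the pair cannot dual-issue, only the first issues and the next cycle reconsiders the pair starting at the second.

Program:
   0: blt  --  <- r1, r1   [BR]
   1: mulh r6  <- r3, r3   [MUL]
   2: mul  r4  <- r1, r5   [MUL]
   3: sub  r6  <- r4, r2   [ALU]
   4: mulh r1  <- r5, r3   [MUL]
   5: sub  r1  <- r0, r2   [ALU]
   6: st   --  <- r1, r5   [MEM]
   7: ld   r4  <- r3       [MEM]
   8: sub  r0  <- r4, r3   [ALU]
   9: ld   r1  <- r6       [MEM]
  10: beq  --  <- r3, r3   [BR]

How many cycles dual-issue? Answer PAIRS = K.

PAIRS = 3

0. blt;mulh @i0+i1  | dual
1. mul @i2  | RAW r4
2. sub;mulh @i3+i4  | dual
3. sub @i5  | RAW r1
4. st @i6  | no-port MEM/MEM
5. ld @i7  | RAW r4
6. sub;ld @i8+i9  | dual
7. beq @i10  | tail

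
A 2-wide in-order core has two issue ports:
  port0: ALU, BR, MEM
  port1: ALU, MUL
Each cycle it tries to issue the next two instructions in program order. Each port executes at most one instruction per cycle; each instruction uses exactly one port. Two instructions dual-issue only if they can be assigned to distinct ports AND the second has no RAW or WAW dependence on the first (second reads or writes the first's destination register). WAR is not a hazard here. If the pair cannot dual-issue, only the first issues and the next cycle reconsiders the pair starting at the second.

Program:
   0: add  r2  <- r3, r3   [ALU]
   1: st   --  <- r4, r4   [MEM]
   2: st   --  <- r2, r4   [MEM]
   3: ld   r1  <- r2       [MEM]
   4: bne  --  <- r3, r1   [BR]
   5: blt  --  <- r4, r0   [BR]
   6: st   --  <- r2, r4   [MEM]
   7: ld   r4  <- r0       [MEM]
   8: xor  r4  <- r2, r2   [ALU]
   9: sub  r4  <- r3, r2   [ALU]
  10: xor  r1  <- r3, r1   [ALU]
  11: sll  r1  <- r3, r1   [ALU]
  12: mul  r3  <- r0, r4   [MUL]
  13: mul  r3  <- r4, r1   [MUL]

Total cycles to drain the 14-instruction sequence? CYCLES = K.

CYCLES = 11

  cy0 -> i0&i1 (add;st) dual
  cy1 -> i2 (st) no-port MEM/MEM
  cy2 -> i3 (ld) no-port MEM/BR
  cy3 -> i4 (bne) no-port BR/BR
  cy4 -> i5 (blt) no-port BR/MEM
  cy5 -> i6 (st) no-port MEM/MEM
  cy6 -> i7 (ld) WAW r4
  cy7 -> i8 (xor) WAW r4
  cy8 -> i9&i10 (sub;xor) dual
  cy9 -> i11&i12 (sll;mul) dual
  cy10 -> i13 (mul) tail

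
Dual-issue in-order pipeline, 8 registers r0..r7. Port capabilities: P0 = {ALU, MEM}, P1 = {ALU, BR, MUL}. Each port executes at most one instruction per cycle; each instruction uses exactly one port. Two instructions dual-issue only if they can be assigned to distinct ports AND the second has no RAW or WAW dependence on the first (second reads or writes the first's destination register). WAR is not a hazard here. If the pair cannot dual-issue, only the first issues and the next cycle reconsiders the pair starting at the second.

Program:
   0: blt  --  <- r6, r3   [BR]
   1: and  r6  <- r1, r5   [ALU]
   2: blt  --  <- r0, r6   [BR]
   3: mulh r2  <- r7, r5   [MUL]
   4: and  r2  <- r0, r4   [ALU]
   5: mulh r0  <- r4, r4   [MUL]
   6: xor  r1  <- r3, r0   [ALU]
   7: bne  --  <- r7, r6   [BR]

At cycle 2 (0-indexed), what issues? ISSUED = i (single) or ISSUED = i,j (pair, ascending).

ISSUED = 3

[0] i0/i1  blt.BR and.ALU  -- pair
[1] i2  blt.BR  -- no-port BR/MUL
[2] i3  mulh.MUL  -- WAW r2
[3] i4/i5  and.ALU mulh.MUL  -- pair
[4] i6/i7  xor.ALU bne.BR  -- pair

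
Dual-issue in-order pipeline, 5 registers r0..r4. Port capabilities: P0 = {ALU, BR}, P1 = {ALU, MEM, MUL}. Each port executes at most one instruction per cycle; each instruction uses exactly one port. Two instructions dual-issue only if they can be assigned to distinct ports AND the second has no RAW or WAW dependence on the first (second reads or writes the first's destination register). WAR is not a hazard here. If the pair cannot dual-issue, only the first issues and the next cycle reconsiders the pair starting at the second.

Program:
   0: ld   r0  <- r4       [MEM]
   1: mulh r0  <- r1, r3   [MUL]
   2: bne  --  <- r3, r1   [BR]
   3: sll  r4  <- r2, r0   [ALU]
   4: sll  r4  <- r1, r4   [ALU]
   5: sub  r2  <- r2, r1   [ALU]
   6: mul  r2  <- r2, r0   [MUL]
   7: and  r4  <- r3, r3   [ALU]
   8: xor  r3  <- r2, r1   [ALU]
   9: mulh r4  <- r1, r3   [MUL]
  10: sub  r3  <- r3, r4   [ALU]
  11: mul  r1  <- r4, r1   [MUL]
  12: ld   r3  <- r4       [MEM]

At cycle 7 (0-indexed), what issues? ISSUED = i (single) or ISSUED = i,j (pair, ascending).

ISSUED = 10,11

  cy0 -> i0 (ld.MEM) no-port MEM/MUL
  cy1 -> i1/i2 (mulh.MUL;bne.BR) 2-wide
  cy2 -> i3 (sll.ALU) RAW+WAW r4
  cy3 -> i4/i5 (sll.ALU;sub.ALU) 2-wide
  cy4 -> i6/i7 (mul.MUL;and.ALU) 2-wide
  cy5 -> i8 (xor.ALU) RAW r3
  cy6 -> i9 (mulh.MUL) RAW r4
  cy7 -> i10/i11 (sub.ALU;mul.MUL) 2-wide
  cy8 -> i12 (ld.MEM) tail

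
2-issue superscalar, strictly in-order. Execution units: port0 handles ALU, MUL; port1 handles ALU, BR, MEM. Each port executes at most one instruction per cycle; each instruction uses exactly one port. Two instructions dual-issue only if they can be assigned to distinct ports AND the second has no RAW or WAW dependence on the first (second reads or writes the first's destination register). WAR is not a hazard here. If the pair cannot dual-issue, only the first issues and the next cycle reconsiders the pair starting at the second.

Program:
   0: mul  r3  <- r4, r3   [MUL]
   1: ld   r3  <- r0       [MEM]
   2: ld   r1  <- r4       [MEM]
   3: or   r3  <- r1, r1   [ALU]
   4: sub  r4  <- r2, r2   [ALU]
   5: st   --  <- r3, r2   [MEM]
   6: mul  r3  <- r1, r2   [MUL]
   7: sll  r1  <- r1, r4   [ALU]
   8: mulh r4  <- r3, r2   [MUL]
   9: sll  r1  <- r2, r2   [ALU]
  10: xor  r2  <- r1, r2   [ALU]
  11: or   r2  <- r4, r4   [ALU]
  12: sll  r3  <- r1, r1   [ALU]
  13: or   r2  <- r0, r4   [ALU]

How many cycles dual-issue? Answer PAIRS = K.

t=0 i0:mul.MUL ; WAW r3
t=1 i1:ld.MEM ; no-port MEM/MEM
t=2 i2:ld.MEM ; RAW r1
t=3 i3+i4:or.ALU sub.ALU ; dual
t=4 i5+i6:st.MEM mul.MUL ; dual
t=5 i7+i8:sll.ALU mulh.MUL ; dual
t=6 i9:sll.ALU ; RAW r1
t=7 i10:xor.ALU ; WAW r2
t=8 i11+i12:or.ALU sll.ALU ; dual
t=9 i13:or.ALU ; tail

PAIRS = 4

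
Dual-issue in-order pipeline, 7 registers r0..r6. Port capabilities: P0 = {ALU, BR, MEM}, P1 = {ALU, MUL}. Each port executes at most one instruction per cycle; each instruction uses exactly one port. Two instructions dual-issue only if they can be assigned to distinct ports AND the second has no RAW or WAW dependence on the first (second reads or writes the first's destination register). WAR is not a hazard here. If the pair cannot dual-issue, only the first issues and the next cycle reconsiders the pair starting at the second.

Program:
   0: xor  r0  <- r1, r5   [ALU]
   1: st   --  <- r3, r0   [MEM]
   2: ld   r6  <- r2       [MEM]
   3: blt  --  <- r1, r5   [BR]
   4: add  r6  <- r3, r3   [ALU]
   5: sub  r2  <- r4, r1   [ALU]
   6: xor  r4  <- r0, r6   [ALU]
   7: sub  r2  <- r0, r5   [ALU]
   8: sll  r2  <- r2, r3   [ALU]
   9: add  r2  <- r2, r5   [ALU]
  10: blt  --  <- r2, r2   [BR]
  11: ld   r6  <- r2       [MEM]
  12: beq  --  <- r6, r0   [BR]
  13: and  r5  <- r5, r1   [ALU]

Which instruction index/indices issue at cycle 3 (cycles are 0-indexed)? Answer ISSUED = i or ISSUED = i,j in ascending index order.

0. xor @i0  | RAW r0
1. st @i1  | no-port MEM/MEM
2. ld @i2  | no-port MEM/BR
3. blt;add @i3,i4  | 2-wide
4. sub;xor @i5,i6  | 2-wide
5. sub @i7  | RAW+WAW r2
6. sll @i8  | RAW+WAW r2
7. add @i9  | RAW r2
8. blt @i10  | no-port BR/MEM
9. ld @i11  | no-port MEM/BR
10. beq;and @i12,i13  | 2-wide

ISSUED = 3,4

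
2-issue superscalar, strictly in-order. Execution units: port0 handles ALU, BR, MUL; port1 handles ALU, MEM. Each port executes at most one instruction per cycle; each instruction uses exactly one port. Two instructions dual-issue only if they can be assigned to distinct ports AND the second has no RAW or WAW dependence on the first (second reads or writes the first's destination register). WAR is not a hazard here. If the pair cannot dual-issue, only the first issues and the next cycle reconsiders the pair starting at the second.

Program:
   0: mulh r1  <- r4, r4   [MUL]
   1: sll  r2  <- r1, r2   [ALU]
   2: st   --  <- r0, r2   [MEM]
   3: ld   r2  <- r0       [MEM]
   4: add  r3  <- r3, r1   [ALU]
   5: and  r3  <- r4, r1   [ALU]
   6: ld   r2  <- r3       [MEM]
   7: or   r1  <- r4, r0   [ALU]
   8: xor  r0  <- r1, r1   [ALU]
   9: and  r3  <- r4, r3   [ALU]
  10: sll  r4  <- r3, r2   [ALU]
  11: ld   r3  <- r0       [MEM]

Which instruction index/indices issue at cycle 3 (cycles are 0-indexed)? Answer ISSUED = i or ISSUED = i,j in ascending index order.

t=0 i0:mulh ; RAW r1
t=1 i1:sll ; RAW r2
t=2 i2:st ; no-port MEM/MEM
t=3 i3&i4:ld;add ; pair
t=4 i5:and ; RAW r3
t=5 i6&i7:ld;or ; pair
t=6 i8&i9:xor;and ; pair
t=7 i10&i11:sll;ld ; pair

ISSUED = 3,4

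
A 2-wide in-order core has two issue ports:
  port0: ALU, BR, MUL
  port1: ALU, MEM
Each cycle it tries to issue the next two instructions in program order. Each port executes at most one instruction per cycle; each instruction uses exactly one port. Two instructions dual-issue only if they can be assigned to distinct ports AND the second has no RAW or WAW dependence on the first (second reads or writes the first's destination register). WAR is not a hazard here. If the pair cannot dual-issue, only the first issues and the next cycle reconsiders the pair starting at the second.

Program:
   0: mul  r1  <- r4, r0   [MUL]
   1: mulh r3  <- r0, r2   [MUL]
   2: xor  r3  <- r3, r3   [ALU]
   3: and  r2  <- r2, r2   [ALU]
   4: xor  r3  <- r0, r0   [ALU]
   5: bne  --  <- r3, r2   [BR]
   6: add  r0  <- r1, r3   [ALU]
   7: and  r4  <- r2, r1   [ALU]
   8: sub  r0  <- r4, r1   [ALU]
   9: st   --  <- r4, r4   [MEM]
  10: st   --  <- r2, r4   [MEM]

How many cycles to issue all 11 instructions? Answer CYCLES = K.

c0: i0 mul.MUL  no-port MUL/MUL
c1: i1 mulh.MUL  RAW+WAW r3
c2: i2/i3 xor.ALU+and.ALU  pair
c3: i4 xor.ALU  RAW r3
c4: i5/i6 bne.BR+add.ALU  pair
c5: i7 and.ALU  RAW r4
c6: i8/i9 sub.ALU+st.MEM  pair
c7: i10 st.MEM  tail

CYCLES = 8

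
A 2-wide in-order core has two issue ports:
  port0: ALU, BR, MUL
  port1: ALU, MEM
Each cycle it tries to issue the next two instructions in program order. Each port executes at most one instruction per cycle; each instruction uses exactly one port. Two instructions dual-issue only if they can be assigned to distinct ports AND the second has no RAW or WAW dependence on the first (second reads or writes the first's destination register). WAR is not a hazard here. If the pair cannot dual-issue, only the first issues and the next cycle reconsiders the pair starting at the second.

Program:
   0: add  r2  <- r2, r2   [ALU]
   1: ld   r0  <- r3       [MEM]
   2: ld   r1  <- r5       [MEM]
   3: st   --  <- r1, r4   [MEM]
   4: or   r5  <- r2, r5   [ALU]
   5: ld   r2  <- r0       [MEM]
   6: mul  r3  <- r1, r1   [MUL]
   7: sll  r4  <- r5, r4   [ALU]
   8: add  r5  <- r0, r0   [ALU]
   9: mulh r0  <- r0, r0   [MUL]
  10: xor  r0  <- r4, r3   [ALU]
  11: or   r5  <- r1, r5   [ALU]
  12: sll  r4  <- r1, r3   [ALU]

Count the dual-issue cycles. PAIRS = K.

PAIRS = 5

0. add.ALU ld.MEM @i0/i1  | dual
1. ld.MEM @i2  | no-port MEM/MEM
2. st.MEM or.ALU @i3/i4  | dual
3. ld.MEM mul.MUL @i5/i6  | dual
4. sll.ALU add.ALU @i7/i8  | dual
5. mulh.MUL @i9  | WAW r0
6. xor.ALU or.ALU @i10/i11  | dual
7. sll.ALU @i12  | tail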